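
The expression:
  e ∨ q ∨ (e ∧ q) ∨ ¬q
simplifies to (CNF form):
True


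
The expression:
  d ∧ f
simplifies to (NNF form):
d ∧ f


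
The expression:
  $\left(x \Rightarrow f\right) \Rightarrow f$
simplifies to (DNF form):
$f \vee x$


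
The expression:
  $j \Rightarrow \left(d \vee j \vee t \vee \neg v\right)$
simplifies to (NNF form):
$\text{True}$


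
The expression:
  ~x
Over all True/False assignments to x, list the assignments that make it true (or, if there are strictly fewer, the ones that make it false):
is true only for:
  x=False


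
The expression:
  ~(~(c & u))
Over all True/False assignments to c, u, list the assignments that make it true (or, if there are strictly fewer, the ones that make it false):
is true only for:
  c=True, u=True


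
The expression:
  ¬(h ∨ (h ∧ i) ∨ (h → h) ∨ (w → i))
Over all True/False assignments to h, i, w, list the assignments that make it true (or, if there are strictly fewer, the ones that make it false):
is never true.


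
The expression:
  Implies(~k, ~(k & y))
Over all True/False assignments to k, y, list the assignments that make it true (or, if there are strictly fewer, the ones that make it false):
is always true.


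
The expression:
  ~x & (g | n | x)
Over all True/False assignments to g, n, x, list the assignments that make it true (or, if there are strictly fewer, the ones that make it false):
is true only for:
  g=False, n=True, x=False;
  g=True, n=False, x=False;
  g=True, n=True, x=False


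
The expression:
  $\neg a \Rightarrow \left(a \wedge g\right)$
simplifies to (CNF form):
$a$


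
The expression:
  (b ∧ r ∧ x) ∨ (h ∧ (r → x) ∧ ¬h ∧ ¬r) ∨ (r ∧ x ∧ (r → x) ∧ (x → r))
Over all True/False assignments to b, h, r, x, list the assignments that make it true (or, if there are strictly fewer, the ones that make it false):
is true only for:
  b=False, h=False, r=True, x=True;
  b=False, h=True, r=True, x=True;
  b=True, h=False, r=True, x=True;
  b=True, h=True, r=True, x=True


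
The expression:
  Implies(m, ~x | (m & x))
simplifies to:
True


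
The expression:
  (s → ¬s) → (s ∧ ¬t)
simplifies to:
s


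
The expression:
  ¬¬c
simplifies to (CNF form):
c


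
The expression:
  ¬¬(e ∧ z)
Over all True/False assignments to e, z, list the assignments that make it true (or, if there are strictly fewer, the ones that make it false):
is true only for:
  e=True, z=True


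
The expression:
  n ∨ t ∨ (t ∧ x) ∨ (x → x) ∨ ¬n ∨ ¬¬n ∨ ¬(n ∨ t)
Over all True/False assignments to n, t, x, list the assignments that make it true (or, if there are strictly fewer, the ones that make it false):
is always true.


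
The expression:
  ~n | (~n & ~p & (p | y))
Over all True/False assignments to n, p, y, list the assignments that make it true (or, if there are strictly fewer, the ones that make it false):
is true only for:
  n=False, p=False, y=False;
  n=False, p=False, y=True;
  n=False, p=True, y=False;
  n=False, p=True, y=True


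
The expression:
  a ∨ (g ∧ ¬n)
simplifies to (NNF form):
a ∨ (g ∧ ¬n)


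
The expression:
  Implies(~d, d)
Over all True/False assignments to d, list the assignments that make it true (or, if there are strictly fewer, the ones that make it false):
is true only for:
  d=True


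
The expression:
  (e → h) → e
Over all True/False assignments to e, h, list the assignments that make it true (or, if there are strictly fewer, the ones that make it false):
is true only for:
  e=True, h=False;
  e=True, h=True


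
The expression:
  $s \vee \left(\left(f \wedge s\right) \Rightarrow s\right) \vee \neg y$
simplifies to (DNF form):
$\text{True}$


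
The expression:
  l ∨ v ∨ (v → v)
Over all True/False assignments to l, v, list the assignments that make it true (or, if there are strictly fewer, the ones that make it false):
is always true.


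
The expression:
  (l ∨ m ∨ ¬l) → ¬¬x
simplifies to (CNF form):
x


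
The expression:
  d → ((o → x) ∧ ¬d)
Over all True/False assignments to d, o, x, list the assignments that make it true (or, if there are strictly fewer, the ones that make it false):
is true only for:
  d=False, o=False, x=False;
  d=False, o=False, x=True;
  d=False, o=True, x=False;
  d=False, o=True, x=True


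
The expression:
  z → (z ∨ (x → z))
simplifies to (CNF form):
True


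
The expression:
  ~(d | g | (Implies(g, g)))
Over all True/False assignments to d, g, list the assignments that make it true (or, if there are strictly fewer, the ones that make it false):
is never true.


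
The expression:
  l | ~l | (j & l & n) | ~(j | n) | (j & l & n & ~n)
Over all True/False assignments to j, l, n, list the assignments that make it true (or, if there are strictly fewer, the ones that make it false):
is always true.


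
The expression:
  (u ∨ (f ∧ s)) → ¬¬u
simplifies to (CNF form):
u ∨ ¬f ∨ ¬s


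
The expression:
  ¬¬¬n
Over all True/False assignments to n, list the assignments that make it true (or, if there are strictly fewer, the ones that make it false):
is true only for:
  n=False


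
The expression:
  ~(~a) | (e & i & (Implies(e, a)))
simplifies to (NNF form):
a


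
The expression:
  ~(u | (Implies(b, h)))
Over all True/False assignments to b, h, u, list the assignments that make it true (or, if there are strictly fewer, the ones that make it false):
is true only for:
  b=True, h=False, u=False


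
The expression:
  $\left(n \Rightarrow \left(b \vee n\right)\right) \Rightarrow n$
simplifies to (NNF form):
$n$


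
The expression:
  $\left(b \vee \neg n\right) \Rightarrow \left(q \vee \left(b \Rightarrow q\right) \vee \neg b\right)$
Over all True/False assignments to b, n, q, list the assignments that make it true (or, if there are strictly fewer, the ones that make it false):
is false only for:
  b=True, n=False, q=False;
  b=True, n=True, q=False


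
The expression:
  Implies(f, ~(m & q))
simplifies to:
~f | ~m | ~q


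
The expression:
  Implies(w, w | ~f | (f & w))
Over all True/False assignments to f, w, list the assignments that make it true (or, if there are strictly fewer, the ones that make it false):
is always true.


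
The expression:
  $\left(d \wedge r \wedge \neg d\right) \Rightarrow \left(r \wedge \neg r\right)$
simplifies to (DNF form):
$\text{True}$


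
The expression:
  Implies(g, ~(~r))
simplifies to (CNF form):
r | ~g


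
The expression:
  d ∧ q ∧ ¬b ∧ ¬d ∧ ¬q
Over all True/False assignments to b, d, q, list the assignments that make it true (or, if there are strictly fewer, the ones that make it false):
is never true.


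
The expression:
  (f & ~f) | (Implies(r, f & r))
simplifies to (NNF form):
f | ~r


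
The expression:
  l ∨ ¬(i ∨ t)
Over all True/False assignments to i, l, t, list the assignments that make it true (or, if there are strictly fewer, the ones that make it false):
is false only for:
  i=False, l=False, t=True;
  i=True, l=False, t=False;
  i=True, l=False, t=True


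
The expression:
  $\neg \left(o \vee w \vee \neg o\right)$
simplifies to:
$\text{False}$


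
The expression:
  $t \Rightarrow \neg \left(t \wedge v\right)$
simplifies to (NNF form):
$\neg t \vee \neg v$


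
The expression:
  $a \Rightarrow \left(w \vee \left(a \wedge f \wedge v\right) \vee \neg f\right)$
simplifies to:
$v \vee w \vee \neg a \vee \neg f$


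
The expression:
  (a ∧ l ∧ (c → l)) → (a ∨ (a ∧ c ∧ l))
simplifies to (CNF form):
True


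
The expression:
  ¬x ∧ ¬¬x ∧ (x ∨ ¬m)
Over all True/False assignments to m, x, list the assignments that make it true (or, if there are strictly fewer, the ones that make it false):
is never true.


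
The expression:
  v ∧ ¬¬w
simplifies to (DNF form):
v ∧ w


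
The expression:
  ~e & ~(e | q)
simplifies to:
~e & ~q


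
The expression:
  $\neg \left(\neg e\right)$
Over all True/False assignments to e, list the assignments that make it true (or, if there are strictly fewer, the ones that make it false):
is true only for:
  e=True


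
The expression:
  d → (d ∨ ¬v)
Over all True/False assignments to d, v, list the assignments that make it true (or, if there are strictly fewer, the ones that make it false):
is always true.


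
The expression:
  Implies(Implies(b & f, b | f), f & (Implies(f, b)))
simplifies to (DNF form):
b & f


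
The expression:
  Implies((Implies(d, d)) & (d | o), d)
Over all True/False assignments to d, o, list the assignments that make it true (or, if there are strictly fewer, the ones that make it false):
is false only for:
  d=False, o=True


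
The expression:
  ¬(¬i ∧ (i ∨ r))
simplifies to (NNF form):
i ∨ ¬r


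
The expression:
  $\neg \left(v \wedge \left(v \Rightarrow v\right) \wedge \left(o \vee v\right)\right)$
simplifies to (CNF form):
$\neg v$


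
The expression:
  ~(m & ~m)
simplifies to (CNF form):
True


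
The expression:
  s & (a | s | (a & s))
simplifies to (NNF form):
s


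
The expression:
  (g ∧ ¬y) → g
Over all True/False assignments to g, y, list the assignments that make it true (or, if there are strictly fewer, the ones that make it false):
is always true.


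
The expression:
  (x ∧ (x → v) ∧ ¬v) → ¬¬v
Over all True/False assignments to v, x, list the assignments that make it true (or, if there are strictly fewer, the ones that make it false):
is always true.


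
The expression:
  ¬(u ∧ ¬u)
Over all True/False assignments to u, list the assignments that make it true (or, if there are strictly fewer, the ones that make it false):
is always true.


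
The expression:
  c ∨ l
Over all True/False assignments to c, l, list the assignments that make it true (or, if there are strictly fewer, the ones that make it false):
is false only for:
  c=False, l=False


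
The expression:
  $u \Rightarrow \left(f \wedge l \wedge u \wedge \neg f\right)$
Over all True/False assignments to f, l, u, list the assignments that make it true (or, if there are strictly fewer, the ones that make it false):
is true only for:
  f=False, l=False, u=False;
  f=False, l=True, u=False;
  f=True, l=False, u=False;
  f=True, l=True, u=False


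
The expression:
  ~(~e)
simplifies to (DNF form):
e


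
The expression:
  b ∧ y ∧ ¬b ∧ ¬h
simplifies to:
False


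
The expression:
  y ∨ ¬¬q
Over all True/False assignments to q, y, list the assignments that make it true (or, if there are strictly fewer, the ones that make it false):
is false only for:
  q=False, y=False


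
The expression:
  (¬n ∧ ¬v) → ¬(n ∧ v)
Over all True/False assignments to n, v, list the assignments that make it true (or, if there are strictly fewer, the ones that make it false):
is always true.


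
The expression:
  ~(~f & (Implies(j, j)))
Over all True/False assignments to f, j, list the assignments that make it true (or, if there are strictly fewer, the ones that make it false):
is true only for:
  f=True, j=False;
  f=True, j=True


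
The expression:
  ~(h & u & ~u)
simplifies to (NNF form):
True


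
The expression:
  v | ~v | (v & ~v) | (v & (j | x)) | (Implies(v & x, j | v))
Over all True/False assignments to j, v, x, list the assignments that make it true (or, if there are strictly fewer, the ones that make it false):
is always true.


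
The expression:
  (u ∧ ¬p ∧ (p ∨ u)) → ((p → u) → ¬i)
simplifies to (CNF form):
p ∨ ¬i ∨ ¬u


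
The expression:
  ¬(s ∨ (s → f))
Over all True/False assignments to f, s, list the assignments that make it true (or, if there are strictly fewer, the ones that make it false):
is never true.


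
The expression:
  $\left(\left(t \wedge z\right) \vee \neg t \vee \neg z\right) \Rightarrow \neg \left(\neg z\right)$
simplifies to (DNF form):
$z$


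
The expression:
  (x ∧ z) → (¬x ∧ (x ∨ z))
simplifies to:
¬x ∨ ¬z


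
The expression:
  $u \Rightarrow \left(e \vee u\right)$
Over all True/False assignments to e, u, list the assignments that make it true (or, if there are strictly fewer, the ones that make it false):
is always true.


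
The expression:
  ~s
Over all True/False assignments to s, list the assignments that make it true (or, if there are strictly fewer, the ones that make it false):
is true only for:
  s=False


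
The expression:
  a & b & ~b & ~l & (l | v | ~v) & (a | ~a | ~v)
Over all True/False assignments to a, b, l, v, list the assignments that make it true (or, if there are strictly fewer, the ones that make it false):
is never true.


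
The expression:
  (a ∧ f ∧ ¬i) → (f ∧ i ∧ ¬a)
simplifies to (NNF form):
i ∨ ¬a ∨ ¬f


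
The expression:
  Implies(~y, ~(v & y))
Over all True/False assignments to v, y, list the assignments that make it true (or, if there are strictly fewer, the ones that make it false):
is always true.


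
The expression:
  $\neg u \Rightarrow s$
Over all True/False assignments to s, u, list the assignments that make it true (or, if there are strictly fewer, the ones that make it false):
is false only for:
  s=False, u=False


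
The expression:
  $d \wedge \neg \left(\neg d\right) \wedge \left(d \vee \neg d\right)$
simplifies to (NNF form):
$d$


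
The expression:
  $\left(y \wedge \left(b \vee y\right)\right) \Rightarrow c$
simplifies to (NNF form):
$c \vee \neg y$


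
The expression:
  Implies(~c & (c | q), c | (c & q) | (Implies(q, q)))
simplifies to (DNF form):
True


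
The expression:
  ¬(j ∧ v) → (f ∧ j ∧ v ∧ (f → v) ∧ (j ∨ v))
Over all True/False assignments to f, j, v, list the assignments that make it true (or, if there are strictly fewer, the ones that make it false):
is true only for:
  f=False, j=True, v=True;
  f=True, j=True, v=True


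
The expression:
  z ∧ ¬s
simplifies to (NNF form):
z ∧ ¬s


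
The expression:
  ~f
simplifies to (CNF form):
~f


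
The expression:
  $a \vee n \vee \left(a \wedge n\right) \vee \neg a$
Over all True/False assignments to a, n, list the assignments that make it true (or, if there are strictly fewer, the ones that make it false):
is always true.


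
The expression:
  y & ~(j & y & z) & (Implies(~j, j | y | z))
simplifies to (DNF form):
(y & ~j) | (y & ~z)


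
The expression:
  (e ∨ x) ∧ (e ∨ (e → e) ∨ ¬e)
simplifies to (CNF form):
e ∨ x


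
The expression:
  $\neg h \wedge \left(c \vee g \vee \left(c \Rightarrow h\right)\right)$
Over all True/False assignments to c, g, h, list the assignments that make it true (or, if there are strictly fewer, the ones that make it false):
is true only for:
  c=False, g=False, h=False;
  c=False, g=True, h=False;
  c=True, g=False, h=False;
  c=True, g=True, h=False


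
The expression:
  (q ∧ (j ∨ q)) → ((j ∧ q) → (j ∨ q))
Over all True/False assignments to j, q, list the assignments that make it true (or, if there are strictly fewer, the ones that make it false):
is always true.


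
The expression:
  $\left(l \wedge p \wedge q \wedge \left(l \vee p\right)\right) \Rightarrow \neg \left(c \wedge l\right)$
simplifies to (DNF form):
$\neg c \vee \neg l \vee \neg p \vee \neg q$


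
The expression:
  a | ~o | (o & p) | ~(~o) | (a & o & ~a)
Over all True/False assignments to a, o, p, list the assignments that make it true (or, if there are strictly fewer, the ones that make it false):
is always true.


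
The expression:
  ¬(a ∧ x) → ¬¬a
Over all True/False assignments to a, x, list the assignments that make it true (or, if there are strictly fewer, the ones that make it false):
is true only for:
  a=True, x=False;
  a=True, x=True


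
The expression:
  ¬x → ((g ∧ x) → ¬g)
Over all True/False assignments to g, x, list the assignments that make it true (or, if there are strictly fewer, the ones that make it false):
is always true.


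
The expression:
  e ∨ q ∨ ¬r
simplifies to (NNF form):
e ∨ q ∨ ¬r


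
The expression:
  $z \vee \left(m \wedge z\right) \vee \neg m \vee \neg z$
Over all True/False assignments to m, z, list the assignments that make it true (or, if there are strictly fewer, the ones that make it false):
is always true.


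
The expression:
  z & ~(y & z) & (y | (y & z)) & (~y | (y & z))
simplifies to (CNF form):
False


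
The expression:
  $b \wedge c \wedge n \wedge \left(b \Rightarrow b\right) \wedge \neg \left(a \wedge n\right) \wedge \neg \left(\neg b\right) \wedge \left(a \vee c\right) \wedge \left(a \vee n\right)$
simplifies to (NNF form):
$b \wedge c \wedge n \wedge \neg a$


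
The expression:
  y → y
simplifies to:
True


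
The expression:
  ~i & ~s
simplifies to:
~i & ~s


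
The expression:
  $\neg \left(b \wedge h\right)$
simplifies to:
$\neg b \vee \neg h$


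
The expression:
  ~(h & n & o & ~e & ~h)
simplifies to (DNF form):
True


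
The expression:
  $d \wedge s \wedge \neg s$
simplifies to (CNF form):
$\text{False}$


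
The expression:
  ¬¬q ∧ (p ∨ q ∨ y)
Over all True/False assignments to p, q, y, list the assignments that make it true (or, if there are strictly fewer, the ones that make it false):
is true only for:
  p=False, q=True, y=False;
  p=False, q=True, y=True;
  p=True, q=True, y=False;
  p=True, q=True, y=True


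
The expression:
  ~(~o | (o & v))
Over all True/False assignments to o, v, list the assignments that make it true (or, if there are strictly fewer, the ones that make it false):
is true only for:
  o=True, v=False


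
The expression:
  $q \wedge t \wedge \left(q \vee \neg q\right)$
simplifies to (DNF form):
$q \wedge t$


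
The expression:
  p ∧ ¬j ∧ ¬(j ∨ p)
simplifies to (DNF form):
False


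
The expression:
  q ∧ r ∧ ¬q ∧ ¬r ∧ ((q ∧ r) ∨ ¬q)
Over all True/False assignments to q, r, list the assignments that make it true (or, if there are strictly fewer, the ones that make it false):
is never true.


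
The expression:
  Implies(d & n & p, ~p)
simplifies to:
~d | ~n | ~p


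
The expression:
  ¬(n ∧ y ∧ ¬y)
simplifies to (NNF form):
True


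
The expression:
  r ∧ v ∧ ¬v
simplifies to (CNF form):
False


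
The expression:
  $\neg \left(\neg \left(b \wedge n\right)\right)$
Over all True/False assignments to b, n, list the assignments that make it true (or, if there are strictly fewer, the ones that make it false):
is true only for:
  b=True, n=True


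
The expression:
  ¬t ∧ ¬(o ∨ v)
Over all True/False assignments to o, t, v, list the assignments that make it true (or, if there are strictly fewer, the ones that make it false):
is true only for:
  o=False, t=False, v=False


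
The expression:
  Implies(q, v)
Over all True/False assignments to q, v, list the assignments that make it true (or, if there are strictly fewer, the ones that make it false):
is false only for:
  q=True, v=False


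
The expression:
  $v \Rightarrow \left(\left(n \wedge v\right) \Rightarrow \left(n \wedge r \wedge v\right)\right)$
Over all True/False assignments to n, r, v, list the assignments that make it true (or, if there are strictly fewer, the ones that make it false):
is false only for:
  n=True, r=False, v=True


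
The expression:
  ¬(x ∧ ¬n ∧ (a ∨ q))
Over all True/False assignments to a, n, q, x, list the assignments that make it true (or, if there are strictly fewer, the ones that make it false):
is false only for:
  a=False, n=False, q=True, x=True;
  a=True, n=False, q=False, x=True;
  a=True, n=False, q=True, x=True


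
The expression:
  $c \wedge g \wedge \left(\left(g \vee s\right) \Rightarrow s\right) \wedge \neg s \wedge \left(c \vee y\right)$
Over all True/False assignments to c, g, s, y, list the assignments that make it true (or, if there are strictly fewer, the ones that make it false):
is never true.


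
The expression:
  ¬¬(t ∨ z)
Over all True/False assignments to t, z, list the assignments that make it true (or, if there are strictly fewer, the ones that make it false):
is false only for:
  t=False, z=False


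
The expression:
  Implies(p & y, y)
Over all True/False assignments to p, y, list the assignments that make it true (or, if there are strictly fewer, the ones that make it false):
is always true.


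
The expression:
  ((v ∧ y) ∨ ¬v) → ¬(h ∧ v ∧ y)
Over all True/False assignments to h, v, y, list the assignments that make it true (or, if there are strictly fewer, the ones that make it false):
is false only for:
  h=True, v=True, y=True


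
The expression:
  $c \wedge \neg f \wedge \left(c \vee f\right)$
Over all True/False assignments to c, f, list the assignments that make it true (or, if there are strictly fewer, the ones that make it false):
is true only for:
  c=True, f=False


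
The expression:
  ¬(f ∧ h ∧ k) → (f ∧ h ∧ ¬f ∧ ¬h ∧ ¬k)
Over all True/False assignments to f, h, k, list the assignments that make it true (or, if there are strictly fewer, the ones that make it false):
is true only for:
  f=True, h=True, k=True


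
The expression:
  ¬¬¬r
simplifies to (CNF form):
¬r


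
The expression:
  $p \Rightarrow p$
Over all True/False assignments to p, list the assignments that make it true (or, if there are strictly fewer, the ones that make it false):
is always true.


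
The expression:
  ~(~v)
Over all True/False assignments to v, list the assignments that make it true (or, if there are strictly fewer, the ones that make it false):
is true only for:
  v=True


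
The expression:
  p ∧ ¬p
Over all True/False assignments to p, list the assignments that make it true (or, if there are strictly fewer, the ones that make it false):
is never true.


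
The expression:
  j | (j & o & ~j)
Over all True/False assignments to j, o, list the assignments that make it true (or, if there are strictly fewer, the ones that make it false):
is true only for:
  j=True, o=False;
  j=True, o=True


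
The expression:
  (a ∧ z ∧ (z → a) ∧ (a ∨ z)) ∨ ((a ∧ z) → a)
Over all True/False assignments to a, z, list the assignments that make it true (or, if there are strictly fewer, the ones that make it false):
is always true.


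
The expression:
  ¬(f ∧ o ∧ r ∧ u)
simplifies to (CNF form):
¬f ∨ ¬o ∨ ¬r ∨ ¬u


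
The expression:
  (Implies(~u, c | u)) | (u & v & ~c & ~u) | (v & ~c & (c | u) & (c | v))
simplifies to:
c | u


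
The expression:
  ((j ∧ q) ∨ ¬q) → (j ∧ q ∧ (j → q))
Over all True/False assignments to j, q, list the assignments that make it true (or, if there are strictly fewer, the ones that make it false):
is true only for:
  j=False, q=True;
  j=True, q=True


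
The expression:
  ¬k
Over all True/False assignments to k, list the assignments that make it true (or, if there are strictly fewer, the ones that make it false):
is true only for:
  k=False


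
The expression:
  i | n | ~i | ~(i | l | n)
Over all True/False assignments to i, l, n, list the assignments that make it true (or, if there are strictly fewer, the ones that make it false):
is always true.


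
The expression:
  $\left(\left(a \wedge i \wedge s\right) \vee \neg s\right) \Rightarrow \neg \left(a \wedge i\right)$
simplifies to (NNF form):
$\neg a \vee \neg i$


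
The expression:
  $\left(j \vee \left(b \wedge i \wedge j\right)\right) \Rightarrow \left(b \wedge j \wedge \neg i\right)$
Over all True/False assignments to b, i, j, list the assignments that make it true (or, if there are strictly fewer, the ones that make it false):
is false only for:
  b=False, i=False, j=True;
  b=False, i=True, j=True;
  b=True, i=True, j=True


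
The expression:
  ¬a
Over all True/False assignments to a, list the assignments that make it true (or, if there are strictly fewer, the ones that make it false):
is true only for:
  a=False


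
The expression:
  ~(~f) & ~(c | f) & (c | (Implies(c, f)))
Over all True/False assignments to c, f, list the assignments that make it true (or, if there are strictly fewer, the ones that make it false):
is never true.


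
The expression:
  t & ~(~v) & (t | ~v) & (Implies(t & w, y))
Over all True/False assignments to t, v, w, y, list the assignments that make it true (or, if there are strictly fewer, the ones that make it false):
is true only for:
  t=True, v=True, w=False, y=False;
  t=True, v=True, w=False, y=True;
  t=True, v=True, w=True, y=True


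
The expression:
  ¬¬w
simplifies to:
w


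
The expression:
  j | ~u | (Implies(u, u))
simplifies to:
True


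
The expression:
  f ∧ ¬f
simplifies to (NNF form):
False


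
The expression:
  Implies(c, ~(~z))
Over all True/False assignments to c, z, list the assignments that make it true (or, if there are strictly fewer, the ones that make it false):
is false only for:
  c=True, z=False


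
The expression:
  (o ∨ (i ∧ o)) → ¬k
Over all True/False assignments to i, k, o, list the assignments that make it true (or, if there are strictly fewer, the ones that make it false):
is false only for:
  i=False, k=True, o=True;
  i=True, k=True, o=True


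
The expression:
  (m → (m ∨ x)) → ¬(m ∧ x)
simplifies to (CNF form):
¬m ∨ ¬x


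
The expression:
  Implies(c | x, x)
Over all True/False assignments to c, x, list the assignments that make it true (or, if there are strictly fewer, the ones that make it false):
is false only for:
  c=True, x=False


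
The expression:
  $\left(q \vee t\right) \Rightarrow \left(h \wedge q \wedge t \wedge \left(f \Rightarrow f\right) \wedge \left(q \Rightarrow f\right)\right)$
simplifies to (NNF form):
$\left(\neg q \wedge \neg t\right) \vee \left(f \wedge h \wedge q \wedge t\right)$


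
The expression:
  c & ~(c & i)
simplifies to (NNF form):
c & ~i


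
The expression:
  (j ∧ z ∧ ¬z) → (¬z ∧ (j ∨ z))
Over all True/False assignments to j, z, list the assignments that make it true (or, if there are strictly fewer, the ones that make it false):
is always true.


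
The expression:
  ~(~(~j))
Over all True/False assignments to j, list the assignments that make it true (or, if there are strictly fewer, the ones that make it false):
is true only for:
  j=False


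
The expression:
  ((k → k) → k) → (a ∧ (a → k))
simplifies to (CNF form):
a ∨ ¬k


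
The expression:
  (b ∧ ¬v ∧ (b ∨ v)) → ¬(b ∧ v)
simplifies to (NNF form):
True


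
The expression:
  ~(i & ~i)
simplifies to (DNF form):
True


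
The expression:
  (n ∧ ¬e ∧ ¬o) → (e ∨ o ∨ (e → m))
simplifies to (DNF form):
True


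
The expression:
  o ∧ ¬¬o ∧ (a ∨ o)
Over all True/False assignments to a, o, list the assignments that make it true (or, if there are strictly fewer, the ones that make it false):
is true only for:
  a=False, o=True;
  a=True, o=True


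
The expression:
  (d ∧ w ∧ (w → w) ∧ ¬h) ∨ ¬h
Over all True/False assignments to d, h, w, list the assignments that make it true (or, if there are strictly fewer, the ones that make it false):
is true only for:
  d=False, h=False, w=False;
  d=False, h=False, w=True;
  d=True, h=False, w=False;
  d=True, h=False, w=True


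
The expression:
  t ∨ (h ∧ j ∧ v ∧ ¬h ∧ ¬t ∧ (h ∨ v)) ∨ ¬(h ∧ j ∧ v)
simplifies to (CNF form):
t ∨ ¬h ∨ ¬j ∨ ¬v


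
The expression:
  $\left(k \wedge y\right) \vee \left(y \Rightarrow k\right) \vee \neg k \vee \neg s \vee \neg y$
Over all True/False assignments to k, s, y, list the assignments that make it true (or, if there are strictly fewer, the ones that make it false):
is always true.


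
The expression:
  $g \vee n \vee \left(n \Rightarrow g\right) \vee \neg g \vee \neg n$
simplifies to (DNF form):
$\text{True}$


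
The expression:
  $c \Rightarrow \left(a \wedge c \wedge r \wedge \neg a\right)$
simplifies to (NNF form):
$\neg c$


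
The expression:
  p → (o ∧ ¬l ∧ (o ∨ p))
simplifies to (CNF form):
(o ∨ ¬p) ∧ (¬l ∨ ¬p)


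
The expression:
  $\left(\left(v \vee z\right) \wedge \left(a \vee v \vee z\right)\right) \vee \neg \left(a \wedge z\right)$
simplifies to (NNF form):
$\text{True}$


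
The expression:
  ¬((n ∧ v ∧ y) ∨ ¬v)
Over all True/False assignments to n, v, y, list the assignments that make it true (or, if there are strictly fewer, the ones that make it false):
is true only for:
  n=False, v=True, y=False;
  n=False, v=True, y=True;
  n=True, v=True, y=False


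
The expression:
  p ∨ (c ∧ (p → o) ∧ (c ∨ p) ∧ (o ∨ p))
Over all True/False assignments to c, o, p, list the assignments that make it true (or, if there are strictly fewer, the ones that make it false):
is false only for:
  c=False, o=False, p=False;
  c=False, o=True, p=False;
  c=True, o=False, p=False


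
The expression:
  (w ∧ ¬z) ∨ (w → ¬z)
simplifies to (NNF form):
¬w ∨ ¬z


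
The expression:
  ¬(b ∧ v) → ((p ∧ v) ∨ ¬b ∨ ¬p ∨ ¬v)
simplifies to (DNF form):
True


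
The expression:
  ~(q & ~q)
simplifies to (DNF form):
True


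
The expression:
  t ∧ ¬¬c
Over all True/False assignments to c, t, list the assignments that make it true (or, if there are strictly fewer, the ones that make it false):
is true only for:
  c=True, t=True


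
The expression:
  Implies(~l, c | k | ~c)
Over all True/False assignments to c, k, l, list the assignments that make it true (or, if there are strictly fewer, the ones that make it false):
is always true.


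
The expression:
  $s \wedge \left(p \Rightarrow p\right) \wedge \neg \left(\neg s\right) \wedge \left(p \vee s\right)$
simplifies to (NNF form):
$s$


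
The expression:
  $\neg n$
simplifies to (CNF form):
$\neg n$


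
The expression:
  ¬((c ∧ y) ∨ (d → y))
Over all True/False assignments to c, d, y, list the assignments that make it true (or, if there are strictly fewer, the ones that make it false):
is true only for:
  c=False, d=True, y=False;
  c=True, d=True, y=False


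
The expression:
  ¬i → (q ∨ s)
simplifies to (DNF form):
i ∨ q ∨ s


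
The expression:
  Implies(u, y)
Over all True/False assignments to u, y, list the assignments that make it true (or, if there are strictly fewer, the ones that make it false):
is false only for:
  u=True, y=False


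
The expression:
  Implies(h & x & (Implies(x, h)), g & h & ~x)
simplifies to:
~h | ~x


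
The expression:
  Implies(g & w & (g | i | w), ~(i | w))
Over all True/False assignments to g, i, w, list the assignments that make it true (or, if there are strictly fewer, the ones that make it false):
is false only for:
  g=True, i=False, w=True;
  g=True, i=True, w=True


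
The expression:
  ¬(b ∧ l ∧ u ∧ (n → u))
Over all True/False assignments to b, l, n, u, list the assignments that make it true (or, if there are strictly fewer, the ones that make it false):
is false only for:
  b=True, l=True, n=False, u=True;
  b=True, l=True, n=True, u=True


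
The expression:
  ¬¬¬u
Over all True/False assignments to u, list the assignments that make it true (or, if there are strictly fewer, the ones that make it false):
is true only for:
  u=False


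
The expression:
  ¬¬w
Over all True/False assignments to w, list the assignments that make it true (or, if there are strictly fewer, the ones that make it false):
is true only for:
  w=True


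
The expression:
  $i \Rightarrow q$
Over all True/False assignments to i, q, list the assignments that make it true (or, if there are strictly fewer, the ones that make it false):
is false only for:
  i=True, q=False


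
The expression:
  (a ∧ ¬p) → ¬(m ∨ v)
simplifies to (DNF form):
p ∨ (¬m ∧ ¬v) ∨ ¬a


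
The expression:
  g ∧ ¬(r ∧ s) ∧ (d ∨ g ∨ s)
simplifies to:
g ∧ (¬r ∨ ¬s)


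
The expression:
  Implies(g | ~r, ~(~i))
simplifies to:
i | (r & ~g)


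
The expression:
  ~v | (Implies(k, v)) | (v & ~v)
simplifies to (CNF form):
True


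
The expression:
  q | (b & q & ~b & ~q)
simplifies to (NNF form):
q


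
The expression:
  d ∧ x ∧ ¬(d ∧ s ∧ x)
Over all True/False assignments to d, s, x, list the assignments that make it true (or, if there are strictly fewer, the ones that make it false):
is true only for:
  d=True, s=False, x=True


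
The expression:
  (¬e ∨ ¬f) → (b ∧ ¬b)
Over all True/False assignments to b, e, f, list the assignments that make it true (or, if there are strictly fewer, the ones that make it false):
is true only for:
  b=False, e=True, f=True;
  b=True, e=True, f=True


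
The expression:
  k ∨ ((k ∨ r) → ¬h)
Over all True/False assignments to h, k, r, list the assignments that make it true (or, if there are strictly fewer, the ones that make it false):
is false only for:
  h=True, k=False, r=True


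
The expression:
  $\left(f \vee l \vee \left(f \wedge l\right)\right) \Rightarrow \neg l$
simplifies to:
$\neg l$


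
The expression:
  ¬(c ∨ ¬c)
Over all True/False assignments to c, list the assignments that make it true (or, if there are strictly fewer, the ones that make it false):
is never true.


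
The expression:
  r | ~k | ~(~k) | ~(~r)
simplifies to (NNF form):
True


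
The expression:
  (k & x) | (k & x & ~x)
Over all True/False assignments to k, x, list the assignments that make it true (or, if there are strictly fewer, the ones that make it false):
is true only for:
  k=True, x=True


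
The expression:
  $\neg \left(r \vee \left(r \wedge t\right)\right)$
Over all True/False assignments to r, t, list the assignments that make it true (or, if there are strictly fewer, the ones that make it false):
is true only for:
  r=False, t=False;
  r=False, t=True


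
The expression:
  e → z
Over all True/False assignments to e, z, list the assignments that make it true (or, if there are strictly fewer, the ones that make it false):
is false only for:
  e=True, z=False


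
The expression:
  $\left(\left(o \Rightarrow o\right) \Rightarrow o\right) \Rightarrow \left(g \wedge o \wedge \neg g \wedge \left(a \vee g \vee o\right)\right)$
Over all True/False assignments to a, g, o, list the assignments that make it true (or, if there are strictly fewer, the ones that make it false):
is true only for:
  a=False, g=False, o=False;
  a=False, g=True, o=False;
  a=True, g=False, o=False;
  a=True, g=True, o=False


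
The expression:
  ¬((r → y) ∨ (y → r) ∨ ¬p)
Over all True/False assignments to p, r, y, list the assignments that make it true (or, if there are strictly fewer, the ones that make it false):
is never true.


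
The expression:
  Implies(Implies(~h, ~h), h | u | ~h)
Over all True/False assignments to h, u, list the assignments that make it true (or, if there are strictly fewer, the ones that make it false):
is always true.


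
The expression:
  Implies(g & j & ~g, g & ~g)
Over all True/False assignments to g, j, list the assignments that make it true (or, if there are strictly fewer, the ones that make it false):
is always true.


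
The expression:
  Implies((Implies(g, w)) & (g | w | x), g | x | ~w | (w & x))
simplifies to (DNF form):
g | x | ~w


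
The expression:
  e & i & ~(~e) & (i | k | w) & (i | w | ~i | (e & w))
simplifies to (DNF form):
e & i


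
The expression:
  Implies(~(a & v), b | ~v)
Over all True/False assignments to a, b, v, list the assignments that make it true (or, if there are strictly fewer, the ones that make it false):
is false only for:
  a=False, b=False, v=True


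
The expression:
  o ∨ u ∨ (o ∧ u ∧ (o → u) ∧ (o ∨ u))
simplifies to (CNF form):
o ∨ u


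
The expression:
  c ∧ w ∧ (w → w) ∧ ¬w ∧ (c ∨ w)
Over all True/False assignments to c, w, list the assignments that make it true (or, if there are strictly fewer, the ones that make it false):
is never true.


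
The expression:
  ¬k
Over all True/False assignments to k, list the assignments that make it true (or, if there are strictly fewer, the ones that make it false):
is true only for:
  k=False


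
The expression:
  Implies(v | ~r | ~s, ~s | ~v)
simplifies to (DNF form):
~s | ~v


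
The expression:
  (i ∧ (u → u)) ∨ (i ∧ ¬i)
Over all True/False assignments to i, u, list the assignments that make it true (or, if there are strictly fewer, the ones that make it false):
is true only for:
  i=True, u=False;
  i=True, u=True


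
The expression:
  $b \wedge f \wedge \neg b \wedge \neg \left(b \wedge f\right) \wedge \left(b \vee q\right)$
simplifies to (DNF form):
$\text{False}$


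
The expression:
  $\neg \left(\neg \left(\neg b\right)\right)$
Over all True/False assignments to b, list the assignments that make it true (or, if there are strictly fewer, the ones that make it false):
is true only for:
  b=False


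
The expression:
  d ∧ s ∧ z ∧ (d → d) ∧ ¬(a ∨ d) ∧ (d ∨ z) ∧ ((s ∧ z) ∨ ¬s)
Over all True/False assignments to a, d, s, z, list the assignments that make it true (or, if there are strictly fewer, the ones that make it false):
is never true.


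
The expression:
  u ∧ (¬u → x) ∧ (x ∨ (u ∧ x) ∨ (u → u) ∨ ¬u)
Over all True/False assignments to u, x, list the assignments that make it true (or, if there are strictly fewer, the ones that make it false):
is true only for:
  u=True, x=False;
  u=True, x=True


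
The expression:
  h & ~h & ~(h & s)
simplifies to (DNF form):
False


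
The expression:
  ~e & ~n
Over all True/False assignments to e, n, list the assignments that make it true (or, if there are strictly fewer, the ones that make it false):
is true only for:
  e=False, n=False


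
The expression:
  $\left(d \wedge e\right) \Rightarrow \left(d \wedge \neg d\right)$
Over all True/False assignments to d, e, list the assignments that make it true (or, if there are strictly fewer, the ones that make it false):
is false only for:
  d=True, e=True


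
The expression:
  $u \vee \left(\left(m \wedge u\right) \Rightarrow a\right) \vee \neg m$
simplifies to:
$\text{True}$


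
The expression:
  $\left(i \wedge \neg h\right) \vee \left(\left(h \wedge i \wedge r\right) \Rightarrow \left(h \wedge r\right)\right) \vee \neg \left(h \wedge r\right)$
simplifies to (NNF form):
$\text{True}$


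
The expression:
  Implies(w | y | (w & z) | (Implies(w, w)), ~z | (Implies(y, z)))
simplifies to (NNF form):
True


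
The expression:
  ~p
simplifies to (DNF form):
~p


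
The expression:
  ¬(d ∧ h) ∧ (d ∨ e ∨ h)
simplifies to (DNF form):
(d ∧ ¬h) ∨ (e ∧ ¬d) ∨ (h ∧ ¬d)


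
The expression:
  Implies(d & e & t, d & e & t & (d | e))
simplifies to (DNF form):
True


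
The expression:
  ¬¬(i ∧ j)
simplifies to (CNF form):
i ∧ j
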